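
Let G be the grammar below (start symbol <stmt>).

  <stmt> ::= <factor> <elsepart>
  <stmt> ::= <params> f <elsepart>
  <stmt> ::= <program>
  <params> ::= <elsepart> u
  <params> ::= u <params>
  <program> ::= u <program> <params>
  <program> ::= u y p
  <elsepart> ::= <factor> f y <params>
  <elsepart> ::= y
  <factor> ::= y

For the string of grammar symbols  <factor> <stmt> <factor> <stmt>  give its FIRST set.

Add FIRST(<factor>) = { y }; <factor> is not nullable, stop.

{ y }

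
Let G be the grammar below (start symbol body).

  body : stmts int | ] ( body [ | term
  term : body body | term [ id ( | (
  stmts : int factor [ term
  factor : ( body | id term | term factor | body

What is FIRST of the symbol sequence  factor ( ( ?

Add FIRST(factor) = { (, ], id, int }; factor is not nullable, stop.

{ (, ], id, int }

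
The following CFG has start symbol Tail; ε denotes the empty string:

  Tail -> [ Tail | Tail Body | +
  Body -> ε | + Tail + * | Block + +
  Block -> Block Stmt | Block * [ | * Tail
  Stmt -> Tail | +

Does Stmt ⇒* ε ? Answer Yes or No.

Nullable nonterminals: Body.
No production of Stmt has an RHS whose symbols are all nullable, so Stmt is not nullable.

No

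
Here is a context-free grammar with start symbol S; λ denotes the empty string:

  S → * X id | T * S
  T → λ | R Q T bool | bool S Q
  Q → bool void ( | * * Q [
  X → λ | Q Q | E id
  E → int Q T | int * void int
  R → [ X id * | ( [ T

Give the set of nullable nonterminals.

{ T, X }

Directly nullable (have an λ-production): T, X.
No other nonterminal has a production whose RHS symbols are all nullable.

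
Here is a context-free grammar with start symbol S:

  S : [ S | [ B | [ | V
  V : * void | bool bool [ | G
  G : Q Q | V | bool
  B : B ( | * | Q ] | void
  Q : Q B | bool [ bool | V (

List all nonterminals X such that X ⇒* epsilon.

No nonterminal has an empty production or an RHS whose symbols are all nullable.

{ } (none)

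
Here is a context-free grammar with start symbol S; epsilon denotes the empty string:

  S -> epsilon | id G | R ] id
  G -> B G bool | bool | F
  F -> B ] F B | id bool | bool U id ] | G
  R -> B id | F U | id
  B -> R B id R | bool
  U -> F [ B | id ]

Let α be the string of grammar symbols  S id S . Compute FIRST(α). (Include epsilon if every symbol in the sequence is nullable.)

Add FIRST(S)\{epsilon} = { bool, id }; S is nullable, continue.
id is a terminal; add {id} and stop.

{ bool, id }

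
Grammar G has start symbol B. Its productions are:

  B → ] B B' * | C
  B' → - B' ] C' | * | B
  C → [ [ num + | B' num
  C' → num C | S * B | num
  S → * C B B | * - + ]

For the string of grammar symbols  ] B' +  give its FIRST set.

{ ] }

] is a terminal; add {]} and stop.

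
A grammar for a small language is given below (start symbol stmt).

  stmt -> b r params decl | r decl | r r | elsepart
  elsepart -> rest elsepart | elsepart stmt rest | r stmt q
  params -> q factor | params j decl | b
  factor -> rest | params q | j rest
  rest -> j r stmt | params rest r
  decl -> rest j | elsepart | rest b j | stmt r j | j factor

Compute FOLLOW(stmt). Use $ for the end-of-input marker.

stmt is the start symbol, so $ ∈ FOLLOW(stmt).
In elsepart -> elsepart stmt rest: add FIRST(rest) = { b, j, q }.
In elsepart -> r stmt q: add FIRST(q) = { q }.
In rest -> j r stmt: stmt is at the end, add FOLLOW(rest) = { $, b, j, q, r }.
In decl -> stmt r j: add FIRST(r j) = { r }.
Union: FOLLOW(stmt) = { $, b, j, q, r }.

{ $, b, j, q, r }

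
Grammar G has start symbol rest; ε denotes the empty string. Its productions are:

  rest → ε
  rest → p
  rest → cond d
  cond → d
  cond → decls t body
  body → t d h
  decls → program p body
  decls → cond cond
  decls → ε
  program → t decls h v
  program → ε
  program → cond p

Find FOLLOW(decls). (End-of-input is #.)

In cond → decls t body: add FIRST(t body) = { t }.
In program → t decls h v: add FIRST(h v) = { h }.
Union: FOLLOW(decls) = { h, t }.

{ h, t }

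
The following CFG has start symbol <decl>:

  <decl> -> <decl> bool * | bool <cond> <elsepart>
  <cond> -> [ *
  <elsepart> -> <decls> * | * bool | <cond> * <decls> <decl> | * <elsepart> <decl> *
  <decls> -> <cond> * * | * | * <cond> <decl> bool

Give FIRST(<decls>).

From <decls> -> <cond> * *: add FIRST(<cond>) = { [ }.
<decls> -> * contributes {*}.
<decls> -> * <cond> <decl> bool contributes {*}.
Union: FIRST(<decls>) = { *, [ }.

{ *, [ }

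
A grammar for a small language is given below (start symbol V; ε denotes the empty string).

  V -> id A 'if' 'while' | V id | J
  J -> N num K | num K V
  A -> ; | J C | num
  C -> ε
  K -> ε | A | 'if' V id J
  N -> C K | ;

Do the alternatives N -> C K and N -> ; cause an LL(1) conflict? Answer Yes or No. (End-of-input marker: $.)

FIRST(C K) = { 'if', ;, num, ε } and FIRST(;) = { ; }.
Both contain ;, so the two alternatives are not disjoint — LL(1) conflict.

Yes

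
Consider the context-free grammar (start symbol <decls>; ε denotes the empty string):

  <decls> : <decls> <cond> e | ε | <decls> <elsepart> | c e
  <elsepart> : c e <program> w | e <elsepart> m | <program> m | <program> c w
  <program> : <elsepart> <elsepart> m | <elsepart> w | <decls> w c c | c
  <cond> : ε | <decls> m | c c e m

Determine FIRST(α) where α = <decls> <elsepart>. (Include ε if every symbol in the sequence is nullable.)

Add FIRST(<decls>)\{ε} = { c, e, m, w }; <decls> is nullable, continue.
Add FIRST(<elsepart>) = { c, e, m, w }; <elsepart> is not nullable, stop.

{ c, e, m, w }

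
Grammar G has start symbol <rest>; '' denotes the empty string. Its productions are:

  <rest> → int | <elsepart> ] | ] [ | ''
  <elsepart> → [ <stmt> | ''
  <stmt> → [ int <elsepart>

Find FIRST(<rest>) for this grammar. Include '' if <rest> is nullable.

<rest> → int contributes {int}.
From <rest> → <elsepart> ]: <elsepart> nullable, take FIRST(<elsepart>) ∪ {]} = { [, ] }.
<rest> → ] [ contributes {]}.
<rest> → '' contributes ''.
Union: FIRST(<rest>) = { [, ], int, '' }.

{ [, ], int, '' }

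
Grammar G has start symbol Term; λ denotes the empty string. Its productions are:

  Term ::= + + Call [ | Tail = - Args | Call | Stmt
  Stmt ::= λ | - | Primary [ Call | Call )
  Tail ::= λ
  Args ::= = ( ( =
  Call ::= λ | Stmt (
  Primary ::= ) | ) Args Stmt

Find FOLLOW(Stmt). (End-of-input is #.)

{ #, (, [ }

In Term ::= Stmt: Stmt is at the end, add FOLLOW(Term) = { # }.
In Call ::= Stmt (: add FIRST(() = { ( }.
In Primary ::= ) Args Stmt: Stmt is at the end, add FOLLOW(Primary) = { [ }.
Union: FOLLOW(Stmt) = { #, (, [ }.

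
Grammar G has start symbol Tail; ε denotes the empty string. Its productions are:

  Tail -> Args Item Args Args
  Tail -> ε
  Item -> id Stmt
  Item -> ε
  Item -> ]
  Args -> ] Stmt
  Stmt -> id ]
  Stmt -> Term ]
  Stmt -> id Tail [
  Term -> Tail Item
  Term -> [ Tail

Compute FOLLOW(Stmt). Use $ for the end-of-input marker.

In Item -> id Stmt: Stmt is at the end, add FOLLOW(Item) = { ] }.
In Args -> ] Stmt: Stmt is at the end, add FOLLOW(Args) = { $, [, ], id }.
Union: FOLLOW(Stmt) = { $, [, ], id }.

{ $, [, ], id }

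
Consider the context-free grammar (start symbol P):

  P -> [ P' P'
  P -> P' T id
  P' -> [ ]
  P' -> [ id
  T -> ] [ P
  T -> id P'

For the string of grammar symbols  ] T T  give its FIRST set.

{ ] }

] is a terminal; add {]} and stop.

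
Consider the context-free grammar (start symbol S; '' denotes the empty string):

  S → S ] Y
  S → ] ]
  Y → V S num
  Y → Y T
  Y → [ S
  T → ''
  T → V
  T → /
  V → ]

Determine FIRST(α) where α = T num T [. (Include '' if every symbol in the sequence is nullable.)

{ /, ], num }

Add FIRST(T)\{''} = { /, ] }; T is nullable, continue.
num is a terminal; add {num} and stop.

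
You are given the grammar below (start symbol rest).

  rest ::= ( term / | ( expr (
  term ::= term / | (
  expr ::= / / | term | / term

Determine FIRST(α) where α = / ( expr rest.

{ / }

/ is a terminal; add {/} and stop.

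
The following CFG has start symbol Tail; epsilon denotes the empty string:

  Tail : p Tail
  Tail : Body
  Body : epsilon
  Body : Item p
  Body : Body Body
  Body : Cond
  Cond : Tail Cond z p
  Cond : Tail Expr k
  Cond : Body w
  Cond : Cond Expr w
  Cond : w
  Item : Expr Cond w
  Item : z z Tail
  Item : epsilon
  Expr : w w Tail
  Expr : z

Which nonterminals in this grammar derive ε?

{ Body, Item, Tail }

Directly nullable (have an epsilon-production): Body, Item.
Tail : Body with every symbol nullable, so Tail is nullable.
No other nonterminal has a production whose RHS symbols are all nullable.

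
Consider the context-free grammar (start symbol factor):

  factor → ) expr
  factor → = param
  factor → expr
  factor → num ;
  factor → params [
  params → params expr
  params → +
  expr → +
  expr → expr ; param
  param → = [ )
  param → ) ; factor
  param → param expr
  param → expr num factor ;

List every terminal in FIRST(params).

{ + }

From params → params expr: add FIRST(params) = { + }.
params → + contributes {+}.
Union: FIRST(params) = { + }.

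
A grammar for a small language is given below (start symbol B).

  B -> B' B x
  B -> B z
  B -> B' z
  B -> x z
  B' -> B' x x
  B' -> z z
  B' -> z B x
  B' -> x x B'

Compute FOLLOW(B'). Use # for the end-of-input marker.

In B -> B' B x: add FIRST(B x) = { x, z }.
In B -> B' z: add FIRST(z) = { z }.
In B' -> B' x x: add FIRST(x x) = { x }.
In B' -> x x B': B' is at the end, add FOLLOW(B') = { x, z }.
Union: FOLLOW(B') = { x, z }.

{ x, z }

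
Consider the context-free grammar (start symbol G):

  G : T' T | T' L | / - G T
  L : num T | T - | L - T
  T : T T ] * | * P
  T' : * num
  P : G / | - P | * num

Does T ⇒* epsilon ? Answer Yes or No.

No

No nonterminal in this grammar is nullable.
No production of T has an RHS whose symbols are all nullable, so T is not nullable.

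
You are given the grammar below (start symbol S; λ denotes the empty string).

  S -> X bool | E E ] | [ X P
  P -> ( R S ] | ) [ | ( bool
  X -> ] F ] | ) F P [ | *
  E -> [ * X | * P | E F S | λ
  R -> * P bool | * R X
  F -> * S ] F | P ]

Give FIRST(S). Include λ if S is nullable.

From S -> X bool: add FIRST(X) = { ), *, ] }.
From S -> E E ]: E, E nullable, take FIRST(E) ∪ FIRST(E) ∪ {]} = { (, ), *, [, ] }.
S -> [ X P contributes {[}.
Union: FIRST(S) = { (, ), *, [, ] }.

{ (, ), *, [, ] }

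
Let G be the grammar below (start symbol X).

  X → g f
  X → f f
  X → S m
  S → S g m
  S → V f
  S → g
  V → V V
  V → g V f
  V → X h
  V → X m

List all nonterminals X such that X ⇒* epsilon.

No nonterminal has an empty production or an RHS whose symbols are all nullable.

{ } (none)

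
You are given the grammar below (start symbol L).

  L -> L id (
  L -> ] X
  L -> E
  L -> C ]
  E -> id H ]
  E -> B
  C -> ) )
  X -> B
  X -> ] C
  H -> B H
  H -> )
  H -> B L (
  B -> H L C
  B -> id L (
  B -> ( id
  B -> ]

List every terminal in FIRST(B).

From B -> H L C: add FIRST(H) = { (, ), ], id }.
B -> id L ( contributes {id}.
B -> ( id contributes {(}.
B -> ] contributes {]}.
Union: FIRST(B) = { (, ), ], id }.

{ (, ), ], id }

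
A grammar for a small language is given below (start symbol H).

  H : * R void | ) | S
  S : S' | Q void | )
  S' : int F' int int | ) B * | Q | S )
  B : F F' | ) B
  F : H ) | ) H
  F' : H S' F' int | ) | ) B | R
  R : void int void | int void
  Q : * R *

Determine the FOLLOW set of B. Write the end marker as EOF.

{ *, int }

In S' : ) B *: add FIRST(*) = { * }.
In B : ) B: B is at the end, add FOLLOW(B) = { *, int }.
In F' : ) B: B is at the end, add FOLLOW(F') = { *, int }.
Union: FOLLOW(B) = { *, int }.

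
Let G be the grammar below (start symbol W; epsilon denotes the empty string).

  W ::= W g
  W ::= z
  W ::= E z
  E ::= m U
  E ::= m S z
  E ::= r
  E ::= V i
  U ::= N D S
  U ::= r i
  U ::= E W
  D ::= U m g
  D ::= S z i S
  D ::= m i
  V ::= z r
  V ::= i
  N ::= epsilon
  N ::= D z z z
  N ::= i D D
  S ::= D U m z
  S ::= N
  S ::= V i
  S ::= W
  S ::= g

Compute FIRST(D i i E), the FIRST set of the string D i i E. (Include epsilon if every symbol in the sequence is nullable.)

Add FIRST(D) = { g, i, m, r, z }; D is not nullable, stop.

{ g, i, m, r, z }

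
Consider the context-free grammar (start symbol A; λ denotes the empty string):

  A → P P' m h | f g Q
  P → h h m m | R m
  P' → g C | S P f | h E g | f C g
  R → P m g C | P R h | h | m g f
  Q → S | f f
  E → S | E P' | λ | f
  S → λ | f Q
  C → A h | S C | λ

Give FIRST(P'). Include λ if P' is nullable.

{ f, g, h, m }

P' → g C contributes {g}.
From P' → S P f: S nullable, take FIRST(S) ∪ FIRST(P) = { f, h, m }.
P' → h E g contributes {h}.
P' → f C g contributes {f}.
Union: FIRST(P') = { f, g, h, m }.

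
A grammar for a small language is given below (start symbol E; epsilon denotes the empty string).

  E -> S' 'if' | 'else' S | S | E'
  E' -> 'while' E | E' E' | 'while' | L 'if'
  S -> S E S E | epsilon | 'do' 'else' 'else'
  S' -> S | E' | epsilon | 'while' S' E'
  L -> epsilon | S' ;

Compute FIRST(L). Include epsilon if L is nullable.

L -> epsilon contributes epsilon.
From L -> S' ;: S' nullable, take FIRST(S') ∪ {;} = { 'do', 'else', 'if', 'while', ; }.
Union: FIRST(L) = { 'do', 'else', 'if', 'while', ;, epsilon }.

{ 'do', 'else', 'if', 'while', ;, epsilon }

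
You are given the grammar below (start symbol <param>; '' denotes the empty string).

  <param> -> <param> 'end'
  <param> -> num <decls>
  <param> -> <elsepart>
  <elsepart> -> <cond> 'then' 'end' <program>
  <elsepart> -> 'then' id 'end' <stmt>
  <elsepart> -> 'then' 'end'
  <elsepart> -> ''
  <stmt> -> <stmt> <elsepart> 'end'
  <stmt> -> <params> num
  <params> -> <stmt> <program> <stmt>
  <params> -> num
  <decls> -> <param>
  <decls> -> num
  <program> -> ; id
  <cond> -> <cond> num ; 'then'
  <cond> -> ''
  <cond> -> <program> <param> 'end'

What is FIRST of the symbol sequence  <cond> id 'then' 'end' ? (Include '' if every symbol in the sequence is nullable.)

{ ;, id, num }

Add FIRST(<cond>)\{''} = { ;, num }; <cond> is nullable, continue.
id is a terminal; add {id} and stop.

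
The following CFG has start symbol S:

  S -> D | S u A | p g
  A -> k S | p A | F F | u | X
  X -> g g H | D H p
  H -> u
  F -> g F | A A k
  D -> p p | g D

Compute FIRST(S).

{ g, p }

From S -> D: add FIRST(D) = { g, p }.
From S -> S u A: add FIRST(S) = { g, p }.
S -> p g contributes {p}.
Union: FIRST(S) = { g, p }.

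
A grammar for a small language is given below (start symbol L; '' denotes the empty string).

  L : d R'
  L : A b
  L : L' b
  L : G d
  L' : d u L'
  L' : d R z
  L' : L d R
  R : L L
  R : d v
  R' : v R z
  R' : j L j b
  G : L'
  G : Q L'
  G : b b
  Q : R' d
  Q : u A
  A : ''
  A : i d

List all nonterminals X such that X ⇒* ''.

Directly nullable (have an ''-production): A.
No other nonterminal has a production whose RHS symbols are all nullable.

{ A }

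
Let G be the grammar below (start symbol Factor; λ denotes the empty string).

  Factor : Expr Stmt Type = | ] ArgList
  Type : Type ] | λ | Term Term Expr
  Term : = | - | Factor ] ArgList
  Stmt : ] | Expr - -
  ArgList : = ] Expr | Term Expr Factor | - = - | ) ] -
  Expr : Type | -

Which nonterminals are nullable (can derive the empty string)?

Directly nullable (have an λ-production): Type.
Expr : Type with every symbol nullable, so Expr is nullable.
No other nonterminal has a production whose RHS symbols are all nullable.

{ Expr, Type }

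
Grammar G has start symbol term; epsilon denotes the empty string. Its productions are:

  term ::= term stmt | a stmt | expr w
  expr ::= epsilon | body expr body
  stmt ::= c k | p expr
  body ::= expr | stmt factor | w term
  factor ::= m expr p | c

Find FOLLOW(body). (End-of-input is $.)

In expr ::= body expr body: add FIRST(expr body)\{epsilon} = { c, p, w }.
  Since expr body is nullable, also add FOLLOW(expr) = { $, c, m, p, w }.
In expr ::= body expr body: body is at the end, add FOLLOW(expr) = { $, c, m, p, w }.
Union: FOLLOW(body) = { $, c, m, p, w }.

{ $, c, m, p, w }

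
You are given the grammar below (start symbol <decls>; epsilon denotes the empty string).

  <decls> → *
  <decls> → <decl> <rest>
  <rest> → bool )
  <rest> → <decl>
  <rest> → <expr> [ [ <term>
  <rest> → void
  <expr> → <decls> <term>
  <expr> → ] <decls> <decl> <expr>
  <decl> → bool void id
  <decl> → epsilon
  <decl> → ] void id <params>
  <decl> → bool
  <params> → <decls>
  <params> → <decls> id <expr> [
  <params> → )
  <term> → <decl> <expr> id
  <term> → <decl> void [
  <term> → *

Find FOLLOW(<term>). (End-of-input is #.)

{ #, *, [, ], bool, id, void }

In <rest> → <expr> [ [ <term>: <term> is at the end, add FOLLOW(<rest>) = { #, *, ], bool, id, void }.
In <expr> → <decls> <term>: <term> is at the end, add FOLLOW(<expr>) = { [, id }.
Union: FOLLOW(<term>) = { #, *, [, ], bool, id, void }.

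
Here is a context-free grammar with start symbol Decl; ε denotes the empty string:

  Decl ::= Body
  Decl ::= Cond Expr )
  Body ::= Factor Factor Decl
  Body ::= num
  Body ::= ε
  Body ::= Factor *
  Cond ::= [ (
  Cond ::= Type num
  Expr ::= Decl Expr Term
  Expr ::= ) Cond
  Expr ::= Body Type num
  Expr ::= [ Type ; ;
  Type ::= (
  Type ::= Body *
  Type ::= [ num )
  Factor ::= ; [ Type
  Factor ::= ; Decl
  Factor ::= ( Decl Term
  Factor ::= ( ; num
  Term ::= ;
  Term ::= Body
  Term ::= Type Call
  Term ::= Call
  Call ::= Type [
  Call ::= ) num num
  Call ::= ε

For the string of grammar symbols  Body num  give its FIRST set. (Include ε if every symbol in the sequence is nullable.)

Add FIRST(Body)\{ε} = { (, ;, num }; Body is nullable, continue.
num is a terminal; add {num} and stop.

{ (, ;, num }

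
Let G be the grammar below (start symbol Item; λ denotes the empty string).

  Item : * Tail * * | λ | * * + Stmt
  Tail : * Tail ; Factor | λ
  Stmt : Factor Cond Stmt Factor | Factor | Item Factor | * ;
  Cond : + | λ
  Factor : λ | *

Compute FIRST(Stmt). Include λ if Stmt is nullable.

{ *, +, λ }

From Stmt : Factor Cond Stmt Factor: Factor, Cond, Stmt, Factor nullable, take FIRST(Factor) ∪ FIRST(Cond) ∪ FIRST(Stmt) ∪ FIRST(Factor) = { *, + }; also λ since the whole RHS is nullable.
From Stmt : Factor: add FIRST(Factor) = { *, λ } (including λ since Factor is nullable).
From Stmt : Item Factor: Item, Factor nullable, take FIRST(Item) ∪ FIRST(Factor) = { * }; also λ since the whole RHS is nullable.
Stmt : * ; contributes {*}.
Union: FIRST(Stmt) = { *, +, λ }.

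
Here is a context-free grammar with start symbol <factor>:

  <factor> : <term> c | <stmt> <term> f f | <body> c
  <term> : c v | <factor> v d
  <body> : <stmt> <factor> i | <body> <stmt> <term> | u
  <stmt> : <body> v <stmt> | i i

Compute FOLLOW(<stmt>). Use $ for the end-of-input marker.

In <factor> : <stmt> <term> f f: add FIRST(<term> f f) = { c, i, u }.
In <body> : <stmt> <factor> i: add FIRST(<factor> i) = { c, i, u }.
In <body> : <body> <stmt> <term>: add FIRST(<term>) = { c, i, u }.
In <stmt> : <body> v <stmt>: <stmt> is at the end, add FOLLOW(<stmt>) = { c, i, u }.
Union: FOLLOW(<stmt>) = { c, i, u }.

{ c, i, u }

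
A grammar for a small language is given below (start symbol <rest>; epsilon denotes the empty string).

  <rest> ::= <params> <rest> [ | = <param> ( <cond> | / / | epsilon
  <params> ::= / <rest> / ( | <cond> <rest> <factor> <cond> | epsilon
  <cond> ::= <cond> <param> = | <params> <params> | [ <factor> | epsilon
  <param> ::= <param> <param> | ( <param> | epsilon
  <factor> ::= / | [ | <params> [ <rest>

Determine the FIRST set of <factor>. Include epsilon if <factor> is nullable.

{ (, /, =, [ }

<factor> ::= / contributes {/}.
<factor> ::= [ contributes {[}.
From <factor> ::= <params> [ <rest>: <params> nullable, take FIRST(<params>) ∪ {[} = { (, /, =, [ }.
Union: FIRST(<factor>) = { (, /, =, [ }.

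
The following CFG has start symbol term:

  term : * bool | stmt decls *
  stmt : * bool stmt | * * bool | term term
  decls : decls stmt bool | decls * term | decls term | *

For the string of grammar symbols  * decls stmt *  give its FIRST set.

{ * }

* is a terminal; add {*} and stop.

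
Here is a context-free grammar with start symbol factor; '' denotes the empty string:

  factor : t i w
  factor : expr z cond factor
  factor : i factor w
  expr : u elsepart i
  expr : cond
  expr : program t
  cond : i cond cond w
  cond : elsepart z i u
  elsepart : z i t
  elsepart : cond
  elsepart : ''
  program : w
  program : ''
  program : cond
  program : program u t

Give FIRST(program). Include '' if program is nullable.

{ i, u, w, z, '' }

program : w contributes {w}.
program : '' contributes ''.
From program : cond: add FIRST(cond) = { i, z }.
From program : program u t: program nullable, take FIRST(program) ∪ {u} = { i, u, w, z }.
Union: FIRST(program) = { i, u, w, z, '' }.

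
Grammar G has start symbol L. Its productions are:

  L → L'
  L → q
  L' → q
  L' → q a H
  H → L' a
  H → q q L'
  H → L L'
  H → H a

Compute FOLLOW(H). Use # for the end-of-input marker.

{ #, a, q }

In L' → q a H: H is at the end, add FOLLOW(L') = { #, a, q }.
In H → H a: add FIRST(a) = { a }.
Union: FOLLOW(H) = { #, a, q }.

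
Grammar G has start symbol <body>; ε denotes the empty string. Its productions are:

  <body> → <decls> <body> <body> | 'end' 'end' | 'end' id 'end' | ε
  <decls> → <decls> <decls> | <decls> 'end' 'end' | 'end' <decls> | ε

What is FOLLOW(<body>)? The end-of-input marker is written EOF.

<body> is the start symbol, so EOF ∈ FOLLOW(<body>).
In <body> → <decls> <body> <body>: add FIRST(<body>)\{ε} = { 'end' }.
  Since <body> is nullable, also add FOLLOW(<body>) = { EOF, 'end' }.
In <body> → <decls> <body> <body>: <body> is at the end, add FOLLOW(<body>) = { EOF, 'end' }.
Union: FOLLOW(<body>) = { EOF, 'end' }.

{ EOF, 'end' }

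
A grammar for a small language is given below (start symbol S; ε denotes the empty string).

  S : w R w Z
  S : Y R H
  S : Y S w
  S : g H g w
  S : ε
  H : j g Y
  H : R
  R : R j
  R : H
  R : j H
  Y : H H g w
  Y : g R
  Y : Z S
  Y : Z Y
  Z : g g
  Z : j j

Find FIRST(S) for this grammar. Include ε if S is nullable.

{ g, j, w, ε }

S : w R w Z contributes {w}.
From S : Y R H: add FIRST(Y) = { g, j }.
From S : Y S w: add FIRST(Y) = { g, j }.
S : g H g w contributes {g}.
S : ε contributes ε.
Union: FIRST(S) = { g, j, w, ε }.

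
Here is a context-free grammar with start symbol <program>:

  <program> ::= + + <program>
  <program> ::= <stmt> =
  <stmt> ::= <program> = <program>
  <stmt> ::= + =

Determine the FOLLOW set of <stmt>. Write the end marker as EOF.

In <program> ::= <stmt> =: add FIRST(=) = { = }.
Union: FOLLOW(<stmt>) = { = }.

{ = }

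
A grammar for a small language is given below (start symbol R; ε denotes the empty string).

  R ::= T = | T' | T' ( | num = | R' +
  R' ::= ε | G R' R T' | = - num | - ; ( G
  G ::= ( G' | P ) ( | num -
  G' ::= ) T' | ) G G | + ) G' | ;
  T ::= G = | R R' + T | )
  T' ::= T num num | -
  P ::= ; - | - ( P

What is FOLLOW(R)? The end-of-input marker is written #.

R is the start symbol, so # ∈ FOLLOW(R).
In R' ::= G R' R T': add FIRST(T') = { (, ), +, -, ;, =, num }.
In T ::= R R' + T: add FIRST(R' + T) = { (, +, -, ;, =, num }.
Union: FOLLOW(R) = { #, (, ), +, -, ;, =, num }.

{ #, (, ), +, -, ;, =, num }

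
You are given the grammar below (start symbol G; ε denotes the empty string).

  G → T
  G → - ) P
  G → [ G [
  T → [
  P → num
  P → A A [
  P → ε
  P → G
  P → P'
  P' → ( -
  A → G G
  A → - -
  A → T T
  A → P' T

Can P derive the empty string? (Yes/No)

P has an ε-production, so P ⇒ ε.

Yes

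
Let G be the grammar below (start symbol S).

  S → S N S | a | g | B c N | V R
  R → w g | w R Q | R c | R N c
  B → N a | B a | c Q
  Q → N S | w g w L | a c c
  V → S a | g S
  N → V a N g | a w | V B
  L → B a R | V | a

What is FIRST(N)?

From N → V a N g: add FIRST(V) = { a, c, g }.
N → a w contributes {a}.
From N → V B: add FIRST(V) = { a, c, g }.
Union: FIRST(N) = { a, c, g }.

{ a, c, g }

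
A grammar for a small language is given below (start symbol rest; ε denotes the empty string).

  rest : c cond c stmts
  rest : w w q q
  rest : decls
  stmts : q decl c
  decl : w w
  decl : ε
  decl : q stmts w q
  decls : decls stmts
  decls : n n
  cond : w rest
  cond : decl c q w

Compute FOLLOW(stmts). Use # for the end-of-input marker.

In rest : c cond c stmts: stmts is at the end, add FOLLOW(rest) = { #, c }.
In decl : q stmts w q: add FIRST(w q) = { w }.
In decls : decls stmts: stmts is at the end, add FOLLOW(decls) = { #, c, q }.
Union: FOLLOW(stmts) = { #, c, q, w }.

{ #, c, q, w }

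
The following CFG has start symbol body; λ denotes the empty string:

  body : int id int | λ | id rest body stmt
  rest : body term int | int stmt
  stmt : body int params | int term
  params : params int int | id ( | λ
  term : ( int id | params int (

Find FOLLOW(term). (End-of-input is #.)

{ #, (, id, int }

In rest : body term int: add FIRST(int) = { int }.
In stmt : int term: term is at the end, add FOLLOW(stmt) = { #, (, id, int }.
Union: FOLLOW(term) = { #, (, id, int }.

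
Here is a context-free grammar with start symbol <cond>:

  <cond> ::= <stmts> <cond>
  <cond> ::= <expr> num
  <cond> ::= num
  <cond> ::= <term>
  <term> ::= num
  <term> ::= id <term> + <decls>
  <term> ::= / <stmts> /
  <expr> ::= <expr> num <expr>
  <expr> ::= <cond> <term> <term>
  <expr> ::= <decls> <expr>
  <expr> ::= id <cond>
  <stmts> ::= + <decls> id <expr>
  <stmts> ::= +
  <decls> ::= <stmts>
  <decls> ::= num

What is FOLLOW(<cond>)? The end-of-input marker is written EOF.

{ EOF, +, /, id, num }

<cond> is the start symbol, so EOF ∈ FOLLOW(<cond>).
In <cond> ::= <stmts> <cond>: <cond> is at the end, add FOLLOW(<cond>) = { EOF, +, /, id, num }.
In <expr> ::= <cond> <term> <term>: add FIRST(<term> <term>) = { /, id, num }.
In <expr> ::= id <cond>: <cond> is at the end, add FOLLOW(<expr>) = { EOF, +, /, id, num }.
Union: FOLLOW(<cond>) = { EOF, +, /, id, num }.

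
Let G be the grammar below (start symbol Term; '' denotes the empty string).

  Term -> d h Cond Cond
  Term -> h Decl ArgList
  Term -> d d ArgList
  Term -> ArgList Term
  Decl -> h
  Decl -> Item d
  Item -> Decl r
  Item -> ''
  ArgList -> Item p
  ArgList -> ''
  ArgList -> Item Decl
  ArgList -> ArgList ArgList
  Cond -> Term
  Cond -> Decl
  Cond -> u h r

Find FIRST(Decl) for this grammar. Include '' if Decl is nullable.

Decl -> h contributes {h}.
From Decl -> Item d: Item nullable, take FIRST(Item) ∪ {d} = { d, h }.
Union: FIRST(Decl) = { d, h }.

{ d, h }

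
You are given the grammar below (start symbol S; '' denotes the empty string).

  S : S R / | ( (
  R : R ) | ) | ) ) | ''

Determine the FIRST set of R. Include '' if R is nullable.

{ ), '' }

From R : R ): R nullable, take FIRST(R) ∪ {)} = { ) }.
R : ) contributes {)}.
R : ) ) contributes {)}.
R : '' contributes ''.
Union: FIRST(R) = { ), '' }.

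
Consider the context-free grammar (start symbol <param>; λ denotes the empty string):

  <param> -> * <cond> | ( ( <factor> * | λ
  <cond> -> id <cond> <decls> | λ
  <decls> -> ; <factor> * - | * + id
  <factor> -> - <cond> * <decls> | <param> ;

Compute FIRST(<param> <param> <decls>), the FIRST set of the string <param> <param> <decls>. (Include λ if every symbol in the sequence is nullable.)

{ (, *, ; }

Add FIRST(<param>)\{λ} = { (, * }; <param> is nullable, continue.
Add FIRST(<param>)\{λ} = { (, * }; <param> is nullable, continue.
Add FIRST(<decls>) = { *, ; }; <decls> is not nullable, stop.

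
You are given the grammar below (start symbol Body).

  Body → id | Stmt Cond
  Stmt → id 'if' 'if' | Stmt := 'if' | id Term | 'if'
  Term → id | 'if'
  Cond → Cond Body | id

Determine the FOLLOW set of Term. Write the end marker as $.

{ :=, id }

In Stmt → id Term: Term is at the end, add FOLLOW(Stmt) = { :=, id }.
Union: FOLLOW(Term) = { :=, id }.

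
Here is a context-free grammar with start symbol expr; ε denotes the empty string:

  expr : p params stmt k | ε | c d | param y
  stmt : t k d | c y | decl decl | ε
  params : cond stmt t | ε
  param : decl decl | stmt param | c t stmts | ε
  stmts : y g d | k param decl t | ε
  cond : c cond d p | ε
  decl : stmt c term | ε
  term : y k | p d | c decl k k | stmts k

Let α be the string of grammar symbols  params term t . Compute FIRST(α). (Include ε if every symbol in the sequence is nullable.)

Add FIRST(params)\{ε} = { c, t }; params is nullable, continue.
Add FIRST(term) = { c, k, p, y }; term is not nullable, stop.

{ c, k, p, t, y }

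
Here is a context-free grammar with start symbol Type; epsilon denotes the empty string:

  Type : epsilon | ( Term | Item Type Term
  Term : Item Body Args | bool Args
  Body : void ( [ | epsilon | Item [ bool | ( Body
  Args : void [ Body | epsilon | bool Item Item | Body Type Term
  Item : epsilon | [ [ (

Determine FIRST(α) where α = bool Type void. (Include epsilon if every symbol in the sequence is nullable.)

{ bool }

bool is a terminal; add {bool} and stop.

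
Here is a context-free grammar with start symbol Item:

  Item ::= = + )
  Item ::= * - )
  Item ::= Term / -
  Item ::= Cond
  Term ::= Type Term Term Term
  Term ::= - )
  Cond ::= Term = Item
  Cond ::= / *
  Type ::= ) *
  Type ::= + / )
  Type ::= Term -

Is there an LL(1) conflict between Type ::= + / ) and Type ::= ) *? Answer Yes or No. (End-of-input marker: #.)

No

FIRST(+ / )) = { + } and FIRST() *) = { ) }.
The FIRST sets are disjoint and neither alternative is nullable — no conflict.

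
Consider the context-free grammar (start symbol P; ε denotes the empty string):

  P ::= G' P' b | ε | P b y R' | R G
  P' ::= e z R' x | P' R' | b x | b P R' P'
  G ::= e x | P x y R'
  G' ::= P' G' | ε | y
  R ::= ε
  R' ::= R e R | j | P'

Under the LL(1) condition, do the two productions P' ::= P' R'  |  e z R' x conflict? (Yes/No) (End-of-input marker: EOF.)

FIRST(P' R') = { b, e } and FIRST(e z R' x) = { e }.
Both contain e, so the two alternatives are not disjoint — LL(1) conflict.

Yes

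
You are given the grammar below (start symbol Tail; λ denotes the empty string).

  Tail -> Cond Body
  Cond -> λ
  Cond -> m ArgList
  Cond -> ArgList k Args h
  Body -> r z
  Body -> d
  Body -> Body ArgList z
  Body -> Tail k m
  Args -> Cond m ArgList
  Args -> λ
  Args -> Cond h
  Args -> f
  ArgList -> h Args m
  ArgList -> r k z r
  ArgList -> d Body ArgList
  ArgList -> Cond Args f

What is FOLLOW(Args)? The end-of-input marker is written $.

{ f, h, m }

In Cond -> ArgList k Args h: add FIRST(h) = { h }.
In ArgList -> h Args m: add FIRST(m) = { m }.
In ArgList -> Cond Args f: add FIRST(f) = { f }.
Union: FOLLOW(Args) = { f, h, m }.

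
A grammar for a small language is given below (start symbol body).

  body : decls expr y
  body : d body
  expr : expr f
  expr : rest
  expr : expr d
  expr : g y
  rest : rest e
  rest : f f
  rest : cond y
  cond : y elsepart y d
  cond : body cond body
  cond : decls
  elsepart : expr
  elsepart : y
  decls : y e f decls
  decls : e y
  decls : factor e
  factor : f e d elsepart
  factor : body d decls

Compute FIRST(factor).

{ d, e, f, y }

factor : f e d elsepart contributes {f}.
From factor : body d decls: add FIRST(body) = { d, e, f, y }.
Union: FIRST(factor) = { d, e, f, y }.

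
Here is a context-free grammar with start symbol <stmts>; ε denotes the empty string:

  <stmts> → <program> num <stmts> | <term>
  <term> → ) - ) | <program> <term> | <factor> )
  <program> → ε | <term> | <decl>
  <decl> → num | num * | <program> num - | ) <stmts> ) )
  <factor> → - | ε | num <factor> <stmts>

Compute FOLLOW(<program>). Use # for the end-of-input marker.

In <stmts> → <program> num <stmts>: add FIRST(num <stmts>) = { num }.
In <term> → <program> <term>: add FIRST(<term>) = { ), -, num }.
In <decl> → <program> num -: add FIRST(num -) = { num }.
Union: FOLLOW(<program>) = { ), -, num }.

{ ), -, num }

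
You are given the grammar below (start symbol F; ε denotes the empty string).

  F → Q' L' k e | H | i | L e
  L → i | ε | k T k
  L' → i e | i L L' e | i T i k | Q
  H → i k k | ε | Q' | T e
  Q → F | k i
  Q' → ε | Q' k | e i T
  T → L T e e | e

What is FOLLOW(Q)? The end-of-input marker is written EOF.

In L' → Q: Q is at the end, add FOLLOW(L') = { e, k }.
Union: FOLLOW(Q) = { e, k }.

{ e, k }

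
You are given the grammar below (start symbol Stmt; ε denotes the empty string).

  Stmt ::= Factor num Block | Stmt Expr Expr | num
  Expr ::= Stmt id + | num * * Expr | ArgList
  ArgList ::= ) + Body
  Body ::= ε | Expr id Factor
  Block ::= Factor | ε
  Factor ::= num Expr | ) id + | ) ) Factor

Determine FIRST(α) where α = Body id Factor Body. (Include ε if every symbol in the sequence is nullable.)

{ ), id, num }

Add FIRST(Body)\{ε} = { ), num }; Body is nullable, continue.
id is a terminal; add {id} and stop.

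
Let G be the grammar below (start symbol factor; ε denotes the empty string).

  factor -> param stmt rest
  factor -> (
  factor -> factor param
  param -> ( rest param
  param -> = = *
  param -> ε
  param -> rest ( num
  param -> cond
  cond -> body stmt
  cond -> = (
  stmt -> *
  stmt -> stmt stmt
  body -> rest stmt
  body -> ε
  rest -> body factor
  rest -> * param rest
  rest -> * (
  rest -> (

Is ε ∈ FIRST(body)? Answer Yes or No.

Yes

body has an ε-production, so body ⇒ ε.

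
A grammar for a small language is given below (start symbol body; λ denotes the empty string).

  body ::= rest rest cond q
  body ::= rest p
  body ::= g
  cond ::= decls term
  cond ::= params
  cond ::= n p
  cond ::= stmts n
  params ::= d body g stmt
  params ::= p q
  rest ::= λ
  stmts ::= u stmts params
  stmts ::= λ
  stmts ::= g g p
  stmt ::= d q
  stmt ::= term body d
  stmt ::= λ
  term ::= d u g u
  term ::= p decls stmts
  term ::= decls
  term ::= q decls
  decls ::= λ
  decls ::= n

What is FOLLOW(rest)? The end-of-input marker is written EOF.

In body ::= rest rest cond q: add FIRST(rest cond q) = { d, g, n, p, q, u }.
In body ::= rest rest cond q: add FIRST(cond q) = { d, g, n, p, q, u }.
In body ::= rest p: add FIRST(p) = { p }.
Union: FOLLOW(rest) = { d, g, n, p, q, u }.

{ d, g, n, p, q, u }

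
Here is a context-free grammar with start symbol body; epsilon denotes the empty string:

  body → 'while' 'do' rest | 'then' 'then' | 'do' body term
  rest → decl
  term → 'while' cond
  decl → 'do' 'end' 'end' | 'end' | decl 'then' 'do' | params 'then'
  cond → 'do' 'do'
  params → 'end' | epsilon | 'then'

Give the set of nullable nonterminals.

{ params }

Directly nullable (have an epsilon-production): params.
No other nonterminal has a production whose RHS symbols are all nullable.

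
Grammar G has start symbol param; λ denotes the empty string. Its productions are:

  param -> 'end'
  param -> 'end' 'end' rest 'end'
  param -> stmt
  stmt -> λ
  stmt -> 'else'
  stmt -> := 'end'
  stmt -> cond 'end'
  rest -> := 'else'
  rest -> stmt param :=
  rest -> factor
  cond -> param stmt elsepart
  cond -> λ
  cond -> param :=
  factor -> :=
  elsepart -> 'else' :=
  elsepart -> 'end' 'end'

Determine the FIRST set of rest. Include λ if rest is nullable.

rest -> := 'else' contributes {:=}.
From rest -> stmt param :=: stmt, param nullable, take FIRST(stmt) ∪ FIRST(param) ∪ {:=} = { 'else', 'end', := }.
From rest -> factor: add FIRST(factor) = { := }.
Union: FIRST(rest) = { 'else', 'end', := }.

{ 'else', 'end', := }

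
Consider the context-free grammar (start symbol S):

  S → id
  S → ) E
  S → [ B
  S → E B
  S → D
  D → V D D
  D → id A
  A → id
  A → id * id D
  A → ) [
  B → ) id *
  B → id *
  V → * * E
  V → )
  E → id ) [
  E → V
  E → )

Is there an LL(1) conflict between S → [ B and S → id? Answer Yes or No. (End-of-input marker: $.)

No

FIRST([ B) = { [ } and FIRST(id) = { id }.
The FIRST sets are disjoint and neither alternative is nullable — no conflict.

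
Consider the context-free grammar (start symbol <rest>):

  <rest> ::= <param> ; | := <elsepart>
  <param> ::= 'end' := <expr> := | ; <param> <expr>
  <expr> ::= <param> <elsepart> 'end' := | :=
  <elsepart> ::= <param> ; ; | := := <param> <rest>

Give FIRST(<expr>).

{ 'end', :=, ; }

From <expr> ::= <param> <elsepart> 'end' :=: add FIRST(<param>) = { 'end', ; }.
<expr> ::= := contributes {:=}.
Union: FIRST(<expr>) = { 'end', :=, ; }.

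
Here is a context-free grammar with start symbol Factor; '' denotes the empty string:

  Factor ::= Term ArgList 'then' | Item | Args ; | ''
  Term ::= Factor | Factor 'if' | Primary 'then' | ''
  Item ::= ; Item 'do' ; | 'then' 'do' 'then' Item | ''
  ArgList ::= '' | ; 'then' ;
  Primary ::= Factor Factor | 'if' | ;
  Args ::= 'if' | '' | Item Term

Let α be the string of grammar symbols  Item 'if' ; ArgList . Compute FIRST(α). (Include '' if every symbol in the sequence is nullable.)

{ 'if', 'then', ; }

Add FIRST(Item)\{''} = { 'then', ; }; Item is nullable, continue.
'if' is a terminal; add {'if'} and stop.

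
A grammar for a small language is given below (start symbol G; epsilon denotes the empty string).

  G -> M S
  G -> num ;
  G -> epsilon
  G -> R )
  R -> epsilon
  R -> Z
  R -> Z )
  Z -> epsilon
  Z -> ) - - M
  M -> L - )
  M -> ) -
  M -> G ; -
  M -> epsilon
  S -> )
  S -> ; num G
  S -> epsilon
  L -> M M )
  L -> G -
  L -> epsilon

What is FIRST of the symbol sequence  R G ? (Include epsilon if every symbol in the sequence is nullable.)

{ ), -, ;, num, epsilon }

Add FIRST(R)\{epsilon} = { ) }; R is nullable, continue.
Add FIRST(G)\{epsilon} = { ), -, ;, num }; G is nullable, continue.
Every symbol is nullable, so include epsilon.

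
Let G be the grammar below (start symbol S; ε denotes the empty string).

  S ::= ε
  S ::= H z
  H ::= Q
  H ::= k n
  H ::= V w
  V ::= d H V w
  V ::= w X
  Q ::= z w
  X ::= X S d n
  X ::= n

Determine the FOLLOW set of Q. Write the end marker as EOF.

{ d, w, z }

In H ::= Q: Q is at the end, add FOLLOW(H) = { d, w, z }.
Union: FOLLOW(Q) = { d, w, z }.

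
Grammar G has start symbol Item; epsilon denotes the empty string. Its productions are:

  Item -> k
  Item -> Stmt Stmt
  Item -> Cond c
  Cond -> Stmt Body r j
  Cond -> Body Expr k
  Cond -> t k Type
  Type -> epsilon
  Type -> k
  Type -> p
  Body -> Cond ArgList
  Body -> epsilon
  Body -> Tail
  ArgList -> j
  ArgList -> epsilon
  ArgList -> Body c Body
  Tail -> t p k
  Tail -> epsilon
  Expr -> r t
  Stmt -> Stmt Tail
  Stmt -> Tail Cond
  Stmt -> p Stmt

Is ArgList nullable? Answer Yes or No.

Yes

ArgList has an epsilon-production, so ArgList ⇒ epsilon.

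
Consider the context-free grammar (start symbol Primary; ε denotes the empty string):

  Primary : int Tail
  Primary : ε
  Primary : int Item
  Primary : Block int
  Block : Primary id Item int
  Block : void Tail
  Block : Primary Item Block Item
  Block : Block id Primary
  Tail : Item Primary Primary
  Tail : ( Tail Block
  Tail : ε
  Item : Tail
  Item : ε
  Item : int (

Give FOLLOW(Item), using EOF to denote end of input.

In Primary : int Item: Item is at the end, add FOLLOW(Primary) = { EOF, (, id, int, void }.
In Block : Primary id Item int: add FIRST(int) = { int }.
In Block : Primary Item Block Item: add FIRST(Block Item) = { (, id, int, void }.
In Block : Primary Item Block Item: Item is at the end, add FOLLOW(Block) = { EOF, (, id, int, void }.
In Tail : Item Primary Primary: add FIRST(Primary Primary)\{ε} = { (, id, int, void }.
  Since Primary Primary is nullable, also add FOLLOW(Tail) = { EOF, (, id, int, void }.
Union: FOLLOW(Item) = { EOF, (, id, int, void }.

{ EOF, (, id, int, void }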